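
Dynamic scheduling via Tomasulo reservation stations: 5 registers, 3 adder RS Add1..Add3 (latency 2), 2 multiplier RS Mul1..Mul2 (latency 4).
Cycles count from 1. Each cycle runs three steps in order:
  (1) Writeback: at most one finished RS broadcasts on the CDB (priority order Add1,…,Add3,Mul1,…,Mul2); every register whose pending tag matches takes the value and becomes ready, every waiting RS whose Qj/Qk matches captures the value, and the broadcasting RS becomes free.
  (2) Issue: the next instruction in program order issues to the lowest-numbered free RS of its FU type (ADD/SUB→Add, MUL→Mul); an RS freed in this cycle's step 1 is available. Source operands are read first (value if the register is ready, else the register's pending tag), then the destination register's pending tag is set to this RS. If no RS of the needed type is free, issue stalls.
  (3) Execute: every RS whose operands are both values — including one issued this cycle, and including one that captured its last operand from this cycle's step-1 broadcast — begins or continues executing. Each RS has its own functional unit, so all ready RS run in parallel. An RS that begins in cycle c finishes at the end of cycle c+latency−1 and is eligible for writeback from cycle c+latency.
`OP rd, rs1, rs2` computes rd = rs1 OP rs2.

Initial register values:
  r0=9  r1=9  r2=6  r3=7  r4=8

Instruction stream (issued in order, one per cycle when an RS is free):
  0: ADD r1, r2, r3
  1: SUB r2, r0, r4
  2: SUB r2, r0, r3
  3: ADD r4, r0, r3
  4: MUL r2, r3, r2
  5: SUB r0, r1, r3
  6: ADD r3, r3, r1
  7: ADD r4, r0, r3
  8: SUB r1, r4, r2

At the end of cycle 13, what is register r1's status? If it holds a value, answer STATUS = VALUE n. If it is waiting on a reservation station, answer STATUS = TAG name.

c1: issue ADD r1<-Add1 | r0:9,r1:Add1,r2:6,r3:7,r4:8
c2: issue SUB r2<-Add2 | r0:9,r1:Add1,r2:Add2,r3:7,r4:8
c3: CDB Add1=13; issue SUB r2<-Add1 | r0:9,r1:13,r2:Add1,r3:7,r4:8
c4: CDB Add2=1; issue ADD r4<-Add2 | r0:9,r1:13,r2:Add1,r3:7,r4:Add2
c5: CDB Add1=2; issue MUL r2<-Mul1 | r0:9,r1:13,r2:Mul1,r3:7,r4:Add2
c6: CDB Add2=16; issue SUB r0<-Add1 | r0:Add1,r1:13,r2:Mul1,r3:7,r4:16
c7: issue ADD r3<-Add2 | r0:Add1,r1:13,r2:Mul1,r3:Add2,r4:16
c8: CDB Add1=6; issue ADD r4<-Add1 | r0:6,r1:13,r2:Mul1,r3:Add2,r4:Add1
c9: CDB Add2=20; issue SUB r1<-Add2 | r0:6,r1:Add2,r2:Mul1,r3:20,r4:Add1
c10: CDB Mul1=14 | r0:6,r1:Add2,r2:14,r3:20,r4:Add1
c11: CDB Add1=26 | r0:6,r1:Add2,r2:14,r3:20,r4:26
c12: - | r0:6,r1:Add2,r2:14,r3:20,r4:26
c13: CDB Add2=12 | r0:6,r1:12,r2:14,r3:20,r4:26

STATUS = VALUE 12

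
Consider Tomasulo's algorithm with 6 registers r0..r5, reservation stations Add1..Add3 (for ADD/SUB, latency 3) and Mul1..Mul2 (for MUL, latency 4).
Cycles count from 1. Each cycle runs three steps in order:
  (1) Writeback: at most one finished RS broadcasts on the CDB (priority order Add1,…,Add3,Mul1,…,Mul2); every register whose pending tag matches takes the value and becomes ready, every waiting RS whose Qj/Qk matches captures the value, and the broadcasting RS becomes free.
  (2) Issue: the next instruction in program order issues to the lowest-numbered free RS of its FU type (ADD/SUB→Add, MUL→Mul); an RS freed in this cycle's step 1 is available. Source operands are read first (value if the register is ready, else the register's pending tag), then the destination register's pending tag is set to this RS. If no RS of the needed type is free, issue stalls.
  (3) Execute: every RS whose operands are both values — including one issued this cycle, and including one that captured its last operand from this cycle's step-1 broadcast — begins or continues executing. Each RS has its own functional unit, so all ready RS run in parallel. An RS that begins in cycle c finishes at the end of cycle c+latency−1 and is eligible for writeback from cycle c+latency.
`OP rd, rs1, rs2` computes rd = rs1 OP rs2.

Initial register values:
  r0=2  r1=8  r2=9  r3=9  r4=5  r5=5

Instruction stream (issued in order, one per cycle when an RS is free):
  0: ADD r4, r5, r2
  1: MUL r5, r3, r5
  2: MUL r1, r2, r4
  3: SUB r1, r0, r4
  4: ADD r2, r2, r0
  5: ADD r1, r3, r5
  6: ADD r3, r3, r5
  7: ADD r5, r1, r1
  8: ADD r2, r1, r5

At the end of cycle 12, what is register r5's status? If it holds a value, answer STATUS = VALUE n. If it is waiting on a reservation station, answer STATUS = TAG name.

  c1: issue ADD r4<-Add1  regs: r0:2,r1:8,r2:9,r3:9,r4:Add1,r5:5
  c2: issue MUL r5<-Mul1  regs: r0:2,r1:8,r2:9,r3:9,r4:Add1,r5:Mul1
  c3: issue MUL r1<-Mul2  regs: r0:2,r1:Mul2,r2:9,r3:9,r4:Add1,r5:Mul1
  c4: CDB Add1=14; issue SUB r1<-Add1  regs: r0:2,r1:Add1,r2:9,r3:9,r4:14,r5:Mul1
  c5: issue ADD r2<-Add2  regs: r0:2,r1:Add1,r2:Add2,r3:9,r4:14,r5:Mul1
  c6: CDB Mul1=45; issue ADD r1<-Add3  regs: r0:2,r1:Add3,r2:Add2,r3:9,r4:14,r5:45
  c7: CDB Add1=-12; issue ADD r3<-Add1  regs: r0:2,r1:Add3,r2:Add2,r3:Add1,r4:14,r5:45
  c8: CDB Add2=11; issue ADD r5<-Add2  regs: r0:2,r1:Add3,r2:11,r3:Add1,r4:14,r5:Add2
  c9: CDB Add3=54; issue ADD r2<-Add3  regs: r0:2,r1:54,r2:Add3,r3:Add1,r4:14,r5:Add2
  c10: CDB Add1=54  regs: r0:2,r1:54,r2:Add3,r3:54,r4:14,r5:Add2
  c11: CDB Mul2=126  regs: r0:2,r1:54,r2:Add3,r3:54,r4:14,r5:Add2
  c12: CDB Add2=108  regs: r0:2,r1:54,r2:Add3,r3:54,r4:14,r5:108

STATUS = VALUE 108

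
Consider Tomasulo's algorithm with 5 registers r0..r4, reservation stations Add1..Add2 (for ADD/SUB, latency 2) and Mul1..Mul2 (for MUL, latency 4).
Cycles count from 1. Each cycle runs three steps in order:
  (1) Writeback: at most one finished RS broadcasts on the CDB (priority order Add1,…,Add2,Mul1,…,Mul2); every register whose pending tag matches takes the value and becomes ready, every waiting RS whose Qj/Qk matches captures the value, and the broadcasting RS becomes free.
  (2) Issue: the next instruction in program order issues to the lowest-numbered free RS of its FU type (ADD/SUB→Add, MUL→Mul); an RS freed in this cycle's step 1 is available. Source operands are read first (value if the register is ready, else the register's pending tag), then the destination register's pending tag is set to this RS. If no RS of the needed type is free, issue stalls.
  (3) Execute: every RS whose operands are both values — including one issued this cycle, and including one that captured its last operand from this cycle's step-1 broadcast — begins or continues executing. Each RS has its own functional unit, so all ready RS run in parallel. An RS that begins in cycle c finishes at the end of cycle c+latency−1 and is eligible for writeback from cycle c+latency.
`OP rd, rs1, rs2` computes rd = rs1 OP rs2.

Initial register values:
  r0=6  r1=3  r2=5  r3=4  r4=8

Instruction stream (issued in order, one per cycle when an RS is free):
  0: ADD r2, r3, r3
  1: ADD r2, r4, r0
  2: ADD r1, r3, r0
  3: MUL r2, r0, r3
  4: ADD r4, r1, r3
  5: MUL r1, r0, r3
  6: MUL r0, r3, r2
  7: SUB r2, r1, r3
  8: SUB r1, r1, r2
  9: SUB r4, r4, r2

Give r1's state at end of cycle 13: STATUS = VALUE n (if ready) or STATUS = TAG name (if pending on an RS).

c1: issue ADD r2<-Add1 | r0:6,r1:3,r2:Add1,r3:4,r4:8
c2: issue ADD r2<-Add2 | r0:6,r1:3,r2:Add2,r3:4,r4:8
c3: CDB Add1=8; issue ADD r1<-Add1 | r0:6,r1:Add1,r2:Add2,r3:4,r4:8
c4: CDB Add2=14; issue MUL r2<-Mul1 | r0:6,r1:Add1,r2:Mul1,r3:4,r4:8
c5: CDB Add1=10; issue ADD r4<-Add1 | r0:6,r1:10,r2:Mul1,r3:4,r4:Add1
c6: issue MUL r1<-Mul2 | r0:6,r1:Mul2,r2:Mul1,r3:4,r4:Add1
c7: CDB Add1=14; stall | r0:6,r1:Mul2,r2:Mul1,r3:4,r4:14
c8: CDB Mul1=24; issue MUL r0<-Mul1 | r0:Mul1,r1:Mul2,r2:24,r3:4,r4:14
c9: issue SUB r2<-Add1 | r0:Mul1,r1:Mul2,r2:Add1,r3:4,r4:14
c10: CDB Mul2=24; issue SUB r1<-Add2 | r0:Mul1,r1:Add2,r2:Add1,r3:4,r4:14
c11: stall | r0:Mul1,r1:Add2,r2:Add1,r3:4,r4:14
c12: CDB Add1=20; issue SUB r4<-Add1 | r0:Mul1,r1:Add2,r2:20,r3:4,r4:Add1
c13: CDB Mul1=96 | r0:96,r1:Add2,r2:20,r3:4,r4:Add1

STATUS = TAG Add2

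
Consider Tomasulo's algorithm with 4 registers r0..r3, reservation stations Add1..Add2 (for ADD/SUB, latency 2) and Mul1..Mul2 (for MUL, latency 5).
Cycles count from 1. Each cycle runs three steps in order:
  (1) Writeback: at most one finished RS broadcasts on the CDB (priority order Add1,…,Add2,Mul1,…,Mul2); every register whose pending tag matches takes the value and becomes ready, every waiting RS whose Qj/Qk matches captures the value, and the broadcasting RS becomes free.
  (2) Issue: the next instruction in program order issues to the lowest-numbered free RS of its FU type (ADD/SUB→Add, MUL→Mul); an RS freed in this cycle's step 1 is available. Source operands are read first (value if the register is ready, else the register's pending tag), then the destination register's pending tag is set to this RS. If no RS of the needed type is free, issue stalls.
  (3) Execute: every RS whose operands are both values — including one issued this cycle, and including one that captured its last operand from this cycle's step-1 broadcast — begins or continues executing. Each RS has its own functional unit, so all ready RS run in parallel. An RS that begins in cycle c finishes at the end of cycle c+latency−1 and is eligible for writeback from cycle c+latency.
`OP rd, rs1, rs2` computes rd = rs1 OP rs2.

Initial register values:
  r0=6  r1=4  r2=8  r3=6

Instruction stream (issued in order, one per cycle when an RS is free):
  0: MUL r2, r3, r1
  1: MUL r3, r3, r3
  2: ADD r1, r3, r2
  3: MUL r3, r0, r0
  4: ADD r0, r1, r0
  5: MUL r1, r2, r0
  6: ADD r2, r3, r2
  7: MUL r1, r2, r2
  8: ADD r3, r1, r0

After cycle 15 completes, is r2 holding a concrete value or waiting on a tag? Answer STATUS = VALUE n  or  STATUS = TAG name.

STATUS = VALUE 60

  c1: issue MUL r2<-Mul1  regs: r0:6,r1:4,r2:Mul1,r3:6
  c2: issue MUL r3<-Mul2  regs: r0:6,r1:4,r2:Mul1,r3:Mul2
  c3: issue ADD r1<-Add1  regs: r0:6,r1:Add1,r2:Mul1,r3:Mul2
  c4: stall  regs: r0:6,r1:Add1,r2:Mul1,r3:Mul2
  c5: stall  regs: r0:6,r1:Add1,r2:Mul1,r3:Mul2
  c6: CDB Mul1=24; issue MUL r3<-Mul1  regs: r0:6,r1:Add1,r2:24,r3:Mul1
  c7: CDB Mul2=36; issue ADD r0<-Add2  regs: r0:Add2,r1:Add1,r2:24,r3:Mul1
  c8: issue MUL r1<-Mul2  regs: r0:Add2,r1:Mul2,r2:24,r3:Mul1
  c9: CDB Add1=60; issue ADD r2<-Add1  regs: r0:Add2,r1:Mul2,r2:Add1,r3:Mul1
  c10: stall  regs: r0:Add2,r1:Mul2,r2:Add1,r3:Mul1
  c11: CDB Add2=66; stall  regs: r0:66,r1:Mul2,r2:Add1,r3:Mul1
  c12: CDB Mul1=36; issue MUL r1<-Mul1  regs: r0:66,r1:Mul1,r2:Add1,r3:36
  c13: issue ADD r3<-Add2  regs: r0:66,r1:Mul1,r2:Add1,r3:Add2
  c14: CDB Add1=60  regs: r0:66,r1:Mul1,r2:60,r3:Add2
  c15: -  regs: r0:66,r1:Mul1,r2:60,r3:Add2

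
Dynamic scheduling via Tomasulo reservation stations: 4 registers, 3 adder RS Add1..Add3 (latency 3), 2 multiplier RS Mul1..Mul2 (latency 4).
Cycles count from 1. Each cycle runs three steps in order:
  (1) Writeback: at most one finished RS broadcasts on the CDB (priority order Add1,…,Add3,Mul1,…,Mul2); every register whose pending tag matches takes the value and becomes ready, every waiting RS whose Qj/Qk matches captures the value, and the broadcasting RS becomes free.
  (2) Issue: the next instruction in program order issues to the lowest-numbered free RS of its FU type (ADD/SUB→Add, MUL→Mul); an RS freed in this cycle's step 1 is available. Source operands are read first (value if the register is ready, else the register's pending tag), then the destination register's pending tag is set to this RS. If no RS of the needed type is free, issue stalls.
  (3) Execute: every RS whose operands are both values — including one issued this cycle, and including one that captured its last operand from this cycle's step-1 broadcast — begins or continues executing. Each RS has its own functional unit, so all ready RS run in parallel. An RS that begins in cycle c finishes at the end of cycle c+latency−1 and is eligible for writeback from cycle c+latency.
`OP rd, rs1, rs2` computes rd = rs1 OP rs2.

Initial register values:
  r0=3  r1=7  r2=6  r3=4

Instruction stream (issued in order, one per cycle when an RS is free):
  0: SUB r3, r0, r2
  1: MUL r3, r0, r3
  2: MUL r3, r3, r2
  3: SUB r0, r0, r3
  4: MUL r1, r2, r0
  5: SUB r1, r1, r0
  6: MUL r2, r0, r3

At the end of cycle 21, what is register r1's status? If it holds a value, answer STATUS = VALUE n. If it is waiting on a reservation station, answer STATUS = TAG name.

  c1: issue SUB r3<-Add1  regs: r0:3,r1:7,r2:6,r3:Add1
  c2: issue MUL r3<-Mul1  regs: r0:3,r1:7,r2:6,r3:Mul1
  c3: issue MUL r3<-Mul2  regs: r0:3,r1:7,r2:6,r3:Mul2
  c4: CDB Add1=-3; issue SUB r0<-Add1  regs: r0:Add1,r1:7,r2:6,r3:Mul2
  c5: stall  regs: r0:Add1,r1:7,r2:6,r3:Mul2
  c6: stall  regs: r0:Add1,r1:7,r2:6,r3:Mul2
  c7: stall  regs: r0:Add1,r1:7,r2:6,r3:Mul2
  c8: CDB Mul1=-9; issue MUL r1<-Mul1  regs: r0:Add1,r1:Mul1,r2:6,r3:Mul2
  c9: issue SUB r1<-Add2  regs: r0:Add1,r1:Add2,r2:6,r3:Mul2
  c10: stall  regs: r0:Add1,r1:Add2,r2:6,r3:Mul2
  c11: stall  regs: r0:Add1,r1:Add2,r2:6,r3:Mul2
  c12: CDB Mul2=-54; issue MUL r2<-Mul2  regs: r0:Add1,r1:Add2,r2:Mul2,r3:-54
  c13: -  regs: r0:Add1,r1:Add2,r2:Mul2,r3:-54
  c14: -  regs: r0:Add1,r1:Add2,r2:Mul2,r3:-54
  c15: CDB Add1=57  regs: r0:57,r1:Add2,r2:Mul2,r3:-54
  c16: -  regs: r0:57,r1:Add2,r2:Mul2,r3:-54
  c17: -  regs: r0:57,r1:Add2,r2:Mul2,r3:-54
  c18: -  regs: r0:57,r1:Add2,r2:Mul2,r3:-54
  c19: CDB Mul1=342  regs: r0:57,r1:Add2,r2:Mul2,r3:-54
  c20: CDB Mul2=-3078  regs: r0:57,r1:Add2,r2:-3078,r3:-54
  c21: -  regs: r0:57,r1:Add2,r2:-3078,r3:-54

STATUS = TAG Add2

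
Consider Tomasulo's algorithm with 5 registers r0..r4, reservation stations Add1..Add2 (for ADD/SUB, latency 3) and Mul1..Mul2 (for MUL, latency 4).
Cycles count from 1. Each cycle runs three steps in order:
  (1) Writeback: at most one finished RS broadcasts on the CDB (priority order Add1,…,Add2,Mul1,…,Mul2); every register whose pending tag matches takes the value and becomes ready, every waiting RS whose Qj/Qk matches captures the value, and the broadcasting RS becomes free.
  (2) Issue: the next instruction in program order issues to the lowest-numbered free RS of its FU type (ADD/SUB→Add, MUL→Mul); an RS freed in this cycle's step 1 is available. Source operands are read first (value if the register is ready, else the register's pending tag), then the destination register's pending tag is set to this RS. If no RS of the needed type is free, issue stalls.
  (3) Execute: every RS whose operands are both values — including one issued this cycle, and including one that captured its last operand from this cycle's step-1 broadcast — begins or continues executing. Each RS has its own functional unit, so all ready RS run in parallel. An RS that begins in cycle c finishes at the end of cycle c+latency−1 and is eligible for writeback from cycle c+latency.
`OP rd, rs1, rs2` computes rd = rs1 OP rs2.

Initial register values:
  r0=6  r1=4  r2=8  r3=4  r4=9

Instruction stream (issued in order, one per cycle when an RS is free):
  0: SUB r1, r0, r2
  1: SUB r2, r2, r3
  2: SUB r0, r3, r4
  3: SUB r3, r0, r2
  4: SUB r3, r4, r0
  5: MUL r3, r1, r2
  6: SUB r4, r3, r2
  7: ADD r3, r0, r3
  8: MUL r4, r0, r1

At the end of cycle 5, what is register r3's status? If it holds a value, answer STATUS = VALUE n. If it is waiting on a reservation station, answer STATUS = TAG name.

  c1: issue SUB r1<-Add1  regs: r0:6,r1:Add1,r2:8,r3:4,r4:9
  c2: issue SUB r2<-Add2  regs: r0:6,r1:Add1,r2:Add2,r3:4,r4:9
  c3: stall  regs: r0:6,r1:Add1,r2:Add2,r3:4,r4:9
  c4: CDB Add1=-2; issue SUB r0<-Add1  regs: r0:Add1,r1:-2,r2:Add2,r3:4,r4:9
  c5: CDB Add2=4; issue SUB r3<-Add2  regs: r0:Add1,r1:-2,r2:4,r3:Add2,r4:9

STATUS = TAG Add2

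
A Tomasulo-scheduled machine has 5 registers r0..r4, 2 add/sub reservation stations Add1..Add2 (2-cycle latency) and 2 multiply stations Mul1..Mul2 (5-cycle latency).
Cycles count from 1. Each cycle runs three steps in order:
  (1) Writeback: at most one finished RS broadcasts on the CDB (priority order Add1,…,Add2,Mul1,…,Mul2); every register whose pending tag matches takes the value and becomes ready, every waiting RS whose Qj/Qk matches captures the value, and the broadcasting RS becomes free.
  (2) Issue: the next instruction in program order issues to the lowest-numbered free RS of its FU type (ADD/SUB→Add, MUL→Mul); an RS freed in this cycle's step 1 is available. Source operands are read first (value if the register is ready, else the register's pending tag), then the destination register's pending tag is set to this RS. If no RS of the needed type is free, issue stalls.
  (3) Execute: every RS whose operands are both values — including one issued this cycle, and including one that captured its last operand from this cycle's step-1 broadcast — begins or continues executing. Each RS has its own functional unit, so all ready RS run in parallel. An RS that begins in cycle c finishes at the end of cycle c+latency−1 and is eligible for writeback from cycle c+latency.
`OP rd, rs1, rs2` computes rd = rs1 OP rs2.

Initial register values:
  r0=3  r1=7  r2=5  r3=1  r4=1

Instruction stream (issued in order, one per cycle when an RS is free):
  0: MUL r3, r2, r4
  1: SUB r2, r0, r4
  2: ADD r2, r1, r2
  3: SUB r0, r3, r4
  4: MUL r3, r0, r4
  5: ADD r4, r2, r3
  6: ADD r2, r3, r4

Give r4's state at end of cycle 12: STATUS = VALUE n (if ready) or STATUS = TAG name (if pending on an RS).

c1: issue MUL r3<-Mul1 | r0:3,r1:7,r2:5,r3:Mul1,r4:1
c2: issue SUB r2<-Add1 | r0:3,r1:7,r2:Add1,r3:Mul1,r4:1
c3: issue ADD r2<-Add2 | r0:3,r1:7,r2:Add2,r3:Mul1,r4:1
c4: CDB Add1=2; issue SUB r0<-Add1 | r0:Add1,r1:7,r2:Add2,r3:Mul1,r4:1
c5: issue MUL r3<-Mul2 | r0:Add1,r1:7,r2:Add2,r3:Mul2,r4:1
c6: CDB Add2=9; issue ADD r4<-Add2 | r0:Add1,r1:7,r2:9,r3:Mul2,r4:Add2
c7: CDB Mul1=5; stall | r0:Add1,r1:7,r2:9,r3:Mul2,r4:Add2
c8: stall | r0:Add1,r1:7,r2:9,r3:Mul2,r4:Add2
c9: CDB Add1=4; issue ADD r2<-Add1 | r0:4,r1:7,r2:Add1,r3:Mul2,r4:Add2
c10: - | r0:4,r1:7,r2:Add1,r3:Mul2,r4:Add2
c11: - | r0:4,r1:7,r2:Add1,r3:Mul2,r4:Add2
c12: - | r0:4,r1:7,r2:Add1,r3:Mul2,r4:Add2

STATUS = TAG Add2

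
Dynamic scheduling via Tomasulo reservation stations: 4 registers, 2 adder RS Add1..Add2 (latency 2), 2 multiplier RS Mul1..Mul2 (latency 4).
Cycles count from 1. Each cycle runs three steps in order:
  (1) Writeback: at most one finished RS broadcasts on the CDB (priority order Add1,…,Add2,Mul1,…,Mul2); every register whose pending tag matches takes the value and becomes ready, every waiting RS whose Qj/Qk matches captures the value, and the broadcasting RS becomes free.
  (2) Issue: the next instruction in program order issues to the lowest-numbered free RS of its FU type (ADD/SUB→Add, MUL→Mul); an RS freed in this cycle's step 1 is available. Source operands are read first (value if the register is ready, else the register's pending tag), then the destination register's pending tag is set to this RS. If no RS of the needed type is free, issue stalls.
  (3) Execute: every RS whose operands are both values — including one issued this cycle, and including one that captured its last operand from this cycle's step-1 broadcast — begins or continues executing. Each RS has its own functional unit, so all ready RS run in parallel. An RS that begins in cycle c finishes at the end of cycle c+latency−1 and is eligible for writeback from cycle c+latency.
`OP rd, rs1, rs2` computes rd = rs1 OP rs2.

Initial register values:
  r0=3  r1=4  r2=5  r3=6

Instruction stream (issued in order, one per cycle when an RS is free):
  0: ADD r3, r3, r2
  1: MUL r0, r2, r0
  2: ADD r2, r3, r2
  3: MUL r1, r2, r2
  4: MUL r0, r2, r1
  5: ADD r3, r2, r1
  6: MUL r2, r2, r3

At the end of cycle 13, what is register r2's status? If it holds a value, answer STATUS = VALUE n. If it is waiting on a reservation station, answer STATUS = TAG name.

STATUS = TAG Mul2

  c1: issue ADD r3<-Add1  regs: r0:3,r1:4,r2:5,r3:Add1
  c2: issue MUL r0<-Mul1  regs: r0:Mul1,r1:4,r2:5,r3:Add1
  c3: CDB Add1=11; issue ADD r2<-Add1  regs: r0:Mul1,r1:4,r2:Add1,r3:11
  c4: issue MUL r1<-Mul2  regs: r0:Mul1,r1:Mul2,r2:Add1,r3:11
  c5: CDB Add1=16; stall  regs: r0:Mul1,r1:Mul2,r2:16,r3:11
  c6: CDB Mul1=15; issue MUL r0<-Mul1  regs: r0:Mul1,r1:Mul2,r2:16,r3:11
  c7: issue ADD r3<-Add1  regs: r0:Mul1,r1:Mul2,r2:16,r3:Add1
  c8: stall  regs: r0:Mul1,r1:Mul2,r2:16,r3:Add1
  c9: CDB Mul2=256; issue MUL r2<-Mul2  regs: r0:Mul1,r1:256,r2:Mul2,r3:Add1
  c10: -  regs: r0:Mul1,r1:256,r2:Mul2,r3:Add1
  c11: CDB Add1=272  regs: r0:Mul1,r1:256,r2:Mul2,r3:272
  c12: -  regs: r0:Mul1,r1:256,r2:Mul2,r3:272
  c13: CDB Mul1=4096  regs: r0:4096,r1:256,r2:Mul2,r3:272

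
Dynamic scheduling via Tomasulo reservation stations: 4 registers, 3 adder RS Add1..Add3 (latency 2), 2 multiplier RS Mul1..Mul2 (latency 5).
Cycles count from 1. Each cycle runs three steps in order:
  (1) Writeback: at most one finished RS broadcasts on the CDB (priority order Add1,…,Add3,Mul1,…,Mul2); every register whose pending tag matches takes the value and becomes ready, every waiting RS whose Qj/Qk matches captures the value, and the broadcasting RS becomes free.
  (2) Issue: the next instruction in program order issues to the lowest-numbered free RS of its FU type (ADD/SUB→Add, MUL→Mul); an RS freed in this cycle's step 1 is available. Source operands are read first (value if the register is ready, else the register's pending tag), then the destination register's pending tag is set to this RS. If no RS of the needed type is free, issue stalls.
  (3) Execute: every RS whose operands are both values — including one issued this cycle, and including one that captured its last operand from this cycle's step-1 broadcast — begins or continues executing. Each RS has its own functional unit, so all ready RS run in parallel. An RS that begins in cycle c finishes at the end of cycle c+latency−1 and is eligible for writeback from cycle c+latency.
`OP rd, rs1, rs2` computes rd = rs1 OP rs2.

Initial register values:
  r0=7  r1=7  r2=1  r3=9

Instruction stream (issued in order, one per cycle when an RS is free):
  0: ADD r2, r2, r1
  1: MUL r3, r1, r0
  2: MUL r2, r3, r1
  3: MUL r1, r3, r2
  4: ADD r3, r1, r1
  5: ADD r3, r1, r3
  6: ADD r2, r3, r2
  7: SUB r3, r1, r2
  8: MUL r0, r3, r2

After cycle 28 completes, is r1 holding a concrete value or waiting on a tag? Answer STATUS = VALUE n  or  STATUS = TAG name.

STATUS = VALUE 16807

cycle 1: issue ADD r2<-Add1 // r0:7,r1:7,r2:Add1,r3:9
cycle 2: issue MUL r3<-Mul1 // r0:7,r1:7,r2:Add1,r3:Mul1
cycle 3: CDB Add1=8; issue MUL r2<-Mul2 // r0:7,r1:7,r2:Mul2,r3:Mul1
cycle 4: stall // r0:7,r1:7,r2:Mul2,r3:Mul1
cycle 5: stall // r0:7,r1:7,r2:Mul2,r3:Mul1
cycle 6: stall // r0:7,r1:7,r2:Mul2,r3:Mul1
cycle 7: CDB Mul1=49; issue MUL r1<-Mul1 // r0:7,r1:Mul1,r2:Mul2,r3:49
cycle 8: issue ADD r3<-Add1 // r0:7,r1:Mul1,r2:Mul2,r3:Add1
cycle 9: issue ADD r3<-Add2 // r0:7,r1:Mul1,r2:Mul2,r3:Add2
cycle 10: issue ADD r2<-Add3 // r0:7,r1:Mul1,r2:Add3,r3:Add2
cycle 11: stall // r0:7,r1:Mul1,r2:Add3,r3:Add2
cycle 12: CDB Mul2=343; stall // r0:7,r1:Mul1,r2:Add3,r3:Add2
cycle 13: stall // r0:7,r1:Mul1,r2:Add3,r3:Add2
cycle 14: stall // r0:7,r1:Mul1,r2:Add3,r3:Add2
cycle 15: stall // r0:7,r1:Mul1,r2:Add3,r3:Add2
cycle 16: stall // r0:7,r1:Mul1,r2:Add3,r3:Add2
cycle 17: CDB Mul1=16807; stall // r0:7,r1:16807,r2:Add3,r3:Add2
cycle 18: stall // r0:7,r1:16807,r2:Add3,r3:Add2
cycle 19: CDB Add1=33614; issue SUB r3<-Add1 // r0:7,r1:16807,r2:Add3,r3:Add1
cycle 20: issue MUL r0<-Mul1 // r0:Mul1,r1:16807,r2:Add3,r3:Add1
cycle 21: CDB Add2=50421 // r0:Mul1,r1:16807,r2:Add3,r3:Add1
cycle 22: - // r0:Mul1,r1:16807,r2:Add3,r3:Add1
cycle 23: CDB Add3=50764 // r0:Mul1,r1:16807,r2:50764,r3:Add1
cycle 24: - // r0:Mul1,r1:16807,r2:50764,r3:Add1
cycle 25: CDB Add1=-33957 // r0:Mul1,r1:16807,r2:50764,r3:-33957
cycle 26: - // r0:Mul1,r1:16807,r2:50764,r3:-33957
cycle 27: - // r0:Mul1,r1:16807,r2:50764,r3:-33957
cycle 28: - // r0:Mul1,r1:16807,r2:50764,r3:-33957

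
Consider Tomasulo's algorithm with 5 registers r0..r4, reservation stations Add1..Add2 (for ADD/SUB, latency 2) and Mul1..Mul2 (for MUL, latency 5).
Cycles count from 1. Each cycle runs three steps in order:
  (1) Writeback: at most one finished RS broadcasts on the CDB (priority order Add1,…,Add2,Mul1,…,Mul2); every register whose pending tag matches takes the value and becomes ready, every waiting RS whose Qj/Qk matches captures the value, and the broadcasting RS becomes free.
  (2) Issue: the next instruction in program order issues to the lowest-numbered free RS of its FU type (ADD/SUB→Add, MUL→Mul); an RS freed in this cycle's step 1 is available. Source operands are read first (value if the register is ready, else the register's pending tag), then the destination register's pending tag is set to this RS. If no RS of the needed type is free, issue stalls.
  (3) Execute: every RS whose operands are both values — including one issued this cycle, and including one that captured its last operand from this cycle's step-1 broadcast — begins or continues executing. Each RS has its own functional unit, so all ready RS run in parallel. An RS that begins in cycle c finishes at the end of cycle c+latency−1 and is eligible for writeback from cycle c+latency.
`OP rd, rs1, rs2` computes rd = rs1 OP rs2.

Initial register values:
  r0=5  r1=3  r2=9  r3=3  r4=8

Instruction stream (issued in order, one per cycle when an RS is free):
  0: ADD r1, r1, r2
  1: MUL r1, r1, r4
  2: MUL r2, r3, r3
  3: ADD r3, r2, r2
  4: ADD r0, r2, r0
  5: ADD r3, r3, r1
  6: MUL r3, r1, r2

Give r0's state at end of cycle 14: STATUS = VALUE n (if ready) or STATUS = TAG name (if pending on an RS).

c1: issue ADD r1<-Add1 | r0:5,r1:Add1,r2:9,r3:3,r4:8
c2: issue MUL r1<-Mul1 | r0:5,r1:Mul1,r2:9,r3:3,r4:8
c3: CDB Add1=12; issue MUL r2<-Mul2 | r0:5,r1:Mul1,r2:Mul2,r3:3,r4:8
c4: issue ADD r3<-Add1 | r0:5,r1:Mul1,r2:Mul2,r3:Add1,r4:8
c5: issue ADD r0<-Add2 | r0:Add2,r1:Mul1,r2:Mul2,r3:Add1,r4:8
c6: stall | r0:Add2,r1:Mul1,r2:Mul2,r3:Add1,r4:8
c7: stall | r0:Add2,r1:Mul1,r2:Mul2,r3:Add1,r4:8
c8: CDB Mul1=96; stall | r0:Add2,r1:96,r2:Mul2,r3:Add1,r4:8
c9: CDB Mul2=9; stall | r0:Add2,r1:96,r2:9,r3:Add1,r4:8
c10: stall | r0:Add2,r1:96,r2:9,r3:Add1,r4:8
c11: CDB Add1=18; issue ADD r3<-Add1 | r0:Add2,r1:96,r2:9,r3:Add1,r4:8
c12: CDB Add2=14; issue MUL r3<-Mul1 | r0:14,r1:96,r2:9,r3:Mul1,r4:8
c13: CDB Add1=114 | r0:14,r1:96,r2:9,r3:Mul1,r4:8
c14: - | r0:14,r1:96,r2:9,r3:Mul1,r4:8

STATUS = VALUE 14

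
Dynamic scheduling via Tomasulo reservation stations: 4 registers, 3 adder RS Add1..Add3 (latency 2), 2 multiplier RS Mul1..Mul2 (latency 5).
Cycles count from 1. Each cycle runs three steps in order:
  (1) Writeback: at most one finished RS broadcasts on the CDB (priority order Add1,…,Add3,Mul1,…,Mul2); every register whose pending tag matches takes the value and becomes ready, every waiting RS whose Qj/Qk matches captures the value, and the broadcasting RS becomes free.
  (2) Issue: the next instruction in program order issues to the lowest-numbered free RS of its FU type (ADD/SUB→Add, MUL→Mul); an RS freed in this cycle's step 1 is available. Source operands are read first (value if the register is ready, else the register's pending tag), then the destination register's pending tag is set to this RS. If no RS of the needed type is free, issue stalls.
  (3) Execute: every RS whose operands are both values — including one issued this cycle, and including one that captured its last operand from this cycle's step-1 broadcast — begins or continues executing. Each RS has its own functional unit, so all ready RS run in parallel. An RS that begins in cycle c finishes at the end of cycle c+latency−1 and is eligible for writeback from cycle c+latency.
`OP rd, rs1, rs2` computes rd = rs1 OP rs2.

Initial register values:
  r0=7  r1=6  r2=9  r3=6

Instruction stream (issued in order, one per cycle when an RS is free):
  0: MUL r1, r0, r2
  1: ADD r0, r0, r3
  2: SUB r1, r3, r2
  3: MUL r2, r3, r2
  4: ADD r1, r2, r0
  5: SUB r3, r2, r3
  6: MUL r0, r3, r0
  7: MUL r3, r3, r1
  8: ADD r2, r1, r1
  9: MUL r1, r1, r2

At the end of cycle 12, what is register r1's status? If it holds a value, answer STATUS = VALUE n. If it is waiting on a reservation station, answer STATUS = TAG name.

STATUS = VALUE 67

c1: issue MUL r1<-Mul1 | r0:7,r1:Mul1,r2:9,r3:6
c2: issue ADD r0<-Add1 | r0:Add1,r1:Mul1,r2:9,r3:6
c3: issue SUB r1<-Add2 | r0:Add1,r1:Add2,r2:9,r3:6
c4: CDB Add1=13; issue MUL r2<-Mul2 | r0:13,r1:Add2,r2:Mul2,r3:6
c5: CDB Add2=-3; issue ADD r1<-Add1 | r0:13,r1:Add1,r2:Mul2,r3:6
c6: CDB Mul1=63; issue SUB r3<-Add2 | r0:13,r1:Add1,r2:Mul2,r3:Add2
c7: issue MUL r0<-Mul1 | r0:Mul1,r1:Add1,r2:Mul2,r3:Add2
c8: stall | r0:Mul1,r1:Add1,r2:Mul2,r3:Add2
c9: CDB Mul2=54; issue MUL r3<-Mul2 | r0:Mul1,r1:Add1,r2:54,r3:Mul2
c10: issue ADD r2<-Add3 | r0:Mul1,r1:Add1,r2:Add3,r3:Mul2
c11: CDB Add1=67; stall | r0:Mul1,r1:67,r2:Add3,r3:Mul2
c12: CDB Add2=48; stall | r0:Mul1,r1:67,r2:Add3,r3:Mul2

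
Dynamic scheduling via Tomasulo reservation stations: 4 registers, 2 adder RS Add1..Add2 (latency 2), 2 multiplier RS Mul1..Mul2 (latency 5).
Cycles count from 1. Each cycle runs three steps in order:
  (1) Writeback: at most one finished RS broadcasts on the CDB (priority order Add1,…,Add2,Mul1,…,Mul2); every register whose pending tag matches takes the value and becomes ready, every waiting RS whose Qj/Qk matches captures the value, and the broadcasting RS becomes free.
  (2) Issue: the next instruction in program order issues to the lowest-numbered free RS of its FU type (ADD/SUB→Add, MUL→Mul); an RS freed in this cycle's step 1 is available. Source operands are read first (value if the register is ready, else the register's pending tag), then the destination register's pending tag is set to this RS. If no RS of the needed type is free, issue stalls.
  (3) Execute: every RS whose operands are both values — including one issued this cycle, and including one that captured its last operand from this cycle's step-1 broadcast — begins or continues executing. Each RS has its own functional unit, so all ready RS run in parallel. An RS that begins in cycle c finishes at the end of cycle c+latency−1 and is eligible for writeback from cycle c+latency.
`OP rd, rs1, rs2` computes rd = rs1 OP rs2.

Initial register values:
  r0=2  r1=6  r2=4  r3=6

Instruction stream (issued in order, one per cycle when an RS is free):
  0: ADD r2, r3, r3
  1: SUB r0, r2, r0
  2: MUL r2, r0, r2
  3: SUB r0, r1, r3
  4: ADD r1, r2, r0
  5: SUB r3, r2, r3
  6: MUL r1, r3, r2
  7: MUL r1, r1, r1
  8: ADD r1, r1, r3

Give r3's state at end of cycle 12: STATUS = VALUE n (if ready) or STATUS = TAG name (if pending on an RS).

  c1: issue ADD r2<-Add1  regs: r0:2,r1:6,r2:Add1,r3:6
  c2: issue SUB r0<-Add2  regs: r0:Add2,r1:6,r2:Add1,r3:6
  c3: CDB Add1=12; issue MUL r2<-Mul1  regs: r0:Add2,r1:6,r2:Mul1,r3:6
  c4: issue SUB r0<-Add1  regs: r0:Add1,r1:6,r2:Mul1,r3:6
  c5: CDB Add2=10; issue ADD r1<-Add2  regs: r0:Add1,r1:Add2,r2:Mul1,r3:6
  c6: CDB Add1=0; issue SUB r3<-Add1  regs: r0:0,r1:Add2,r2:Mul1,r3:Add1
  c7: issue MUL r1<-Mul2  regs: r0:0,r1:Mul2,r2:Mul1,r3:Add1
  c8: stall  regs: r0:0,r1:Mul2,r2:Mul1,r3:Add1
  c9: stall  regs: r0:0,r1:Mul2,r2:Mul1,r3:Add1
  c10: CDB Mul1=120; issue MUL r1<-Mul1  regs: r0:0,r1:Mul1,r2:120,r3:Add1
  c11: stall  regs: r0:0,r1:Mul1,r2:120,r3:Add1
  c12: CDB Add1=114; issue ADD r1<-Add1  regs: r0:0,r1:Add1,r2:120,r3:114

STATUS = VALUE 114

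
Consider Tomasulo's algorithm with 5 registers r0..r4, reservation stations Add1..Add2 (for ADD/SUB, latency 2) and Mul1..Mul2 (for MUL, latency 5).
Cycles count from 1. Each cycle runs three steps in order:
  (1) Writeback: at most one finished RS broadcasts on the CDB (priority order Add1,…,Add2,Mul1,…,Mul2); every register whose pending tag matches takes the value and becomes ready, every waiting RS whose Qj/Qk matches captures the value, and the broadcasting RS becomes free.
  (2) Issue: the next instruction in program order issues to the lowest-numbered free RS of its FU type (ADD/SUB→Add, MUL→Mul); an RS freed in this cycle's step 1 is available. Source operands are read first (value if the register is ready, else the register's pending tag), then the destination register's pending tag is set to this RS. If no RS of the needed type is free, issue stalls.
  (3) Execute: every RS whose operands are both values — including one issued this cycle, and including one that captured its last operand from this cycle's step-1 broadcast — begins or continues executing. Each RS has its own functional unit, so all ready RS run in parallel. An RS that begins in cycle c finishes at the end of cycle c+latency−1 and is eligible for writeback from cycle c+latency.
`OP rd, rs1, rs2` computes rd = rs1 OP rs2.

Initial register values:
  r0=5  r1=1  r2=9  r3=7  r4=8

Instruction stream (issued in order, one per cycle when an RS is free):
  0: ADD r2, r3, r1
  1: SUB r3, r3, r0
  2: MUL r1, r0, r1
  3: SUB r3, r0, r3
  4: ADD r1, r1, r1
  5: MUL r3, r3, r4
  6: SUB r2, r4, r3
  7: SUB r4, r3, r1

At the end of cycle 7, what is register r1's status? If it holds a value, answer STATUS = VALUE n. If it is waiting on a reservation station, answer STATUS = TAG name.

  c1: issue ADD r2<-Add1  regs: r0:5,r1:1,r2:Add1,r3:7,r4:8
  c2: issue SUB r3<-Add2  regs: r0:5,r1:1,r2:Add1,r3:Add2,r4:8
  c3: CDB Add1=8; issue MUL r1<-Mul1  regs: r0:5,r1:Mul1,r2:8,r3:Add2,r4:8
  c4: CDB Add2=2; issue SUB r3<-Add1  regs: r0:5,r1:Mul1,r2:8,r3:Add1,r4:8
  c5: issue ADD r1<-Add2  regs: r0:5,r1:Add2,r2:8,r3:Add1,r4:8
  c6: CDB Add1=3; issue MUL r3<-Mul2  regs: r0:5,r1:Add2,r2:8,r3:Mul2,r4:8
  c7: issue SUB r2<-Add1  regs: r0:5,r1:Add2,r2:Add1,r3:Mul2,r4:8

STATUS = TAG Add2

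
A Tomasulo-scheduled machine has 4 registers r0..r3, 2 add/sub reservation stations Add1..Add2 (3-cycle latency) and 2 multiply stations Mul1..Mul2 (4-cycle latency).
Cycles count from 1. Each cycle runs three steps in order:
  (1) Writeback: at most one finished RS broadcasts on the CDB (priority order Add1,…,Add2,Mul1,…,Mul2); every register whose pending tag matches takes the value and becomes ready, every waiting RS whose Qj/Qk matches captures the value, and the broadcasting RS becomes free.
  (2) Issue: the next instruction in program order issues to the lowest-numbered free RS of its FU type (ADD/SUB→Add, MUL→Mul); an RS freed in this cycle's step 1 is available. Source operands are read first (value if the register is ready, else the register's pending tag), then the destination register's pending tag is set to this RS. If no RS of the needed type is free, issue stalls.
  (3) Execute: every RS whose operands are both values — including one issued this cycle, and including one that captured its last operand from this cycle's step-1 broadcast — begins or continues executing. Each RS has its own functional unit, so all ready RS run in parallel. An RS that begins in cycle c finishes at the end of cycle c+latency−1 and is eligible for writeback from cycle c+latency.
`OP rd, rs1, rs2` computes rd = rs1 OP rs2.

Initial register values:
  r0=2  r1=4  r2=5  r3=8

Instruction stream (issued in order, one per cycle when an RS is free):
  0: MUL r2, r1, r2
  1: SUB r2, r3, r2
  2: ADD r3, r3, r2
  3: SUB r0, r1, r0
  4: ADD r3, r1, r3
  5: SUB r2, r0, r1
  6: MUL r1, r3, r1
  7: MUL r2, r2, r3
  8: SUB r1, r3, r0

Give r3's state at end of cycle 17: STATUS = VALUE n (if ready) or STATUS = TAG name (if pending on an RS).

STATUS = VALUE 0

c1: issue MUL r2<-Mul1 | r0:2,r1:4,r2:Mul1,r3:8
c2: issue SUB r2<-Add1 | r0:2,r1:4,r2:Add1,r3:8
c3: issue ADD r3<-Add2 | r0:2,r1:4,r2:Add1,r3:Add2
c4: stall | r0:2,r1:4,r2:Add1,r3:Add2
c5: CDB Mul1=20; stall | r0:2,r1:4,r2:Add1,r3:Add2
c6: stall | r0:2,r1:4,r2:Add1,r3:Add2
c7: stall | r0:2,r1:4,r2:Add1,r3:Add2
c8: CDB Add1=-12; issue SUB r0<-Add1 | r0:Add1,r1:4,r2:-12,r3:Add2
c9: stall | r0:Add1,r1:4,r2:-12,r3:Add2
c10: stall | r0:Add1,r1:4,r2:-12,r3:Add2
c11: CDB Add1=2; issue ADD r3<-Add1 | r0:2,r1:4,r2:-12,r3:Add1
c12: CDB Add2=-4; issue SUB r2<-Add2 | r0:2,r1:4,r2:Add2,r3:Add1
c13: issue MUL r1<-Mul1 | r0:2,r1:Mul1,r2:Add2,r3:Add1
c14: issue MUL r2<-Mul2 | r0:2,r1:Mul1,r2:Mul2,r3:Add1
c15: CDB Add1=0; issue SUB r1<-Add1 | r0:2,r1:Add1,r2:Mul2,r3:0
c16: CDB Add2=-2 | r0:2,r1:Add1,r2:Mul2,r3:0
c17: - | r0:2,r1:Add1,r2:Mul2,r3:0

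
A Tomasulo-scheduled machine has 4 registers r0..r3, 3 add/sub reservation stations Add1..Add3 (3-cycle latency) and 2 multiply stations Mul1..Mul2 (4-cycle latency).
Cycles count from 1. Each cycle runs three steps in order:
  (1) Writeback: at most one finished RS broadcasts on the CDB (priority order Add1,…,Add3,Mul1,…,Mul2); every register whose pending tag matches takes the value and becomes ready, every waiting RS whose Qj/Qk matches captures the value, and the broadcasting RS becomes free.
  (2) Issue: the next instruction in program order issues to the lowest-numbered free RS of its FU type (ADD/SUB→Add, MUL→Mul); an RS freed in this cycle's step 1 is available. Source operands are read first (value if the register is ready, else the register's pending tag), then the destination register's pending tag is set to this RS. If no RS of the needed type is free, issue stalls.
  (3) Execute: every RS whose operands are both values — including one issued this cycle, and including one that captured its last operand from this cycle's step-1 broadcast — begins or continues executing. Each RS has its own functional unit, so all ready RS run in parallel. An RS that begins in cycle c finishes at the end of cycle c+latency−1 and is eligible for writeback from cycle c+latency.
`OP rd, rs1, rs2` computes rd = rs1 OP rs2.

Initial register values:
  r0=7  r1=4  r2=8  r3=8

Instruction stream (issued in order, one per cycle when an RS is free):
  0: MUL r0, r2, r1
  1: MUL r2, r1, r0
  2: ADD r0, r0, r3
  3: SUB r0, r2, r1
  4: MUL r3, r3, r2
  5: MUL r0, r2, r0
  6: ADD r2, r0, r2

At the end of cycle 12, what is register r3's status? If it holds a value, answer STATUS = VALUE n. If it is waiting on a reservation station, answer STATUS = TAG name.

cycle 1: issue MUL r0<-Mul1 // r0:Mul1,r1:4,r2:8,r3:8
cycle 2: issue MUL r2<-Mul2 // r0:Mul1,r1:4,r2:Mul2,r3:8
cycle 3: issue ADD r0<-Add1 // r0:Add1,r1:4,r2:Mul2,r3:8
cycle 4: issue SUB r0<-Add2 // r0:Add2,r1:4,r2:Mul2,r3:8
cycle 5: CDB Mul1=32; issue MUL r3<-Mul1 // r0:Add2,r1:4,r2:Mul2,r3:Mul1
cycle 6: stall // r0:Add2,r1:4,r2:Mul2,r3:Mul1
cycle 7: stall // r0:Add2,r1:4,r2:Mul2,r3:Mul1
cycle 8: CDB Add1=40; stall // r0:Add2,r1:4,r2:Mul2,r3:Mul1
cycle 9: CDB Mul2=128; issue MUL r0<-Mul2 // r0:Mul2,r1:4,r2:128,r3:Mul1
cycle 10: issue ADD r2<-Add1 // r0:Mul2,r1:4,r2:Add1,r3:Mul1
cycle 11: - // r0:Mul2,r1:4,r2:Add1,r3:Mul1
cycle 12: CDB Add2=124 // r0:Mul2,r1:4,r2:Add1,r3:Mul1

STATUS = TAG Mul1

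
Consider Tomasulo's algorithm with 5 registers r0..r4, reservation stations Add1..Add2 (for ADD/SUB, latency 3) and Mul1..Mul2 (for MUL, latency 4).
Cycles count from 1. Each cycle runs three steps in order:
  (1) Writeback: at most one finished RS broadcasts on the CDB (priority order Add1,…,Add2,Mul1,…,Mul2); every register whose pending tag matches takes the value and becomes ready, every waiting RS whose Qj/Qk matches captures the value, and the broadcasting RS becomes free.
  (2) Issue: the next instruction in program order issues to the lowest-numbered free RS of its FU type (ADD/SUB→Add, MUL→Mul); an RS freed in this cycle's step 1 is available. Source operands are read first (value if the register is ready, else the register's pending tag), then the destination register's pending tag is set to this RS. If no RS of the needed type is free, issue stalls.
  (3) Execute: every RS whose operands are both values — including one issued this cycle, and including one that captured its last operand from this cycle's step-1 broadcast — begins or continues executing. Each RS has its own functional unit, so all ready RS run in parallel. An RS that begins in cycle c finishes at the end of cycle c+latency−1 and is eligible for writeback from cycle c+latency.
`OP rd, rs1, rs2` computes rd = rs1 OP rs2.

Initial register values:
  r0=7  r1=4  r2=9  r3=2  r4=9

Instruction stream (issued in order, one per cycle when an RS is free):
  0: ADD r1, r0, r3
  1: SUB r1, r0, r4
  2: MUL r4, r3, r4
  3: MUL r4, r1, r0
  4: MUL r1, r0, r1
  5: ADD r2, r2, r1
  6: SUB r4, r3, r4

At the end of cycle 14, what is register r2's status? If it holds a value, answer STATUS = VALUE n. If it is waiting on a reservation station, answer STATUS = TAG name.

STATUS = VALUE -5

c1: issue ADD r1<-Add1 | r0:7,r1:Add1,r2:9,r3:2,r4:9
c2: issue SUB r1<-Add2 | r0:7,r1:Add2,r2:9,r3:2,r4:9
c3: issue MUL r4<-Mul1 | r0:7,r1:Add2,r2:9,r3:2,r4:Mul1
c4: CDB Add1=9; issue MUL r4<-Mul2 | r0:7,r1:Add2,r2:9,r3:2,r4:Mul2
c5: CDB Add2=-2; stall | r0:7,r1:-2,r2:9,r3:2,r4:Mul2
c6: stall | r0:7,r1:-2,r2:9,r3:2,r4:Mul2
c7: CDB Mul1=18; issue MUL r1<-Mul1 | r0:7,r1:Mul1,r2:9,r3:2,r4:Mul2
c8: issue ADD r2<-Add1 | r0:7,r1:Mul1,r2:Add1,r3:2,r4:Mul2
c9: CDB Mul2=-14; issue SUB r4<-Add2 | r0:7,r1:Mul1,r2:Add1,r3:2,r4:Add2
c10: - | r0:7,r1:Mul1,r2:Add1,r3:2,r4:Add2
c11: CDB Mul1=-14 | r0:7,r1:-14,r2:Add1,r3:2,r4:Add2
c12: CDB Add2=16 | r0:7,r1:-14,r2:Add1,r3:2,r4:16
c13: - | r0:7,r1:-14,r2:Add1,r3:2,r4:16
c14: CDB Add1=-5 | r0:7,r1:-14,r2:-5,r3:2,r4:16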